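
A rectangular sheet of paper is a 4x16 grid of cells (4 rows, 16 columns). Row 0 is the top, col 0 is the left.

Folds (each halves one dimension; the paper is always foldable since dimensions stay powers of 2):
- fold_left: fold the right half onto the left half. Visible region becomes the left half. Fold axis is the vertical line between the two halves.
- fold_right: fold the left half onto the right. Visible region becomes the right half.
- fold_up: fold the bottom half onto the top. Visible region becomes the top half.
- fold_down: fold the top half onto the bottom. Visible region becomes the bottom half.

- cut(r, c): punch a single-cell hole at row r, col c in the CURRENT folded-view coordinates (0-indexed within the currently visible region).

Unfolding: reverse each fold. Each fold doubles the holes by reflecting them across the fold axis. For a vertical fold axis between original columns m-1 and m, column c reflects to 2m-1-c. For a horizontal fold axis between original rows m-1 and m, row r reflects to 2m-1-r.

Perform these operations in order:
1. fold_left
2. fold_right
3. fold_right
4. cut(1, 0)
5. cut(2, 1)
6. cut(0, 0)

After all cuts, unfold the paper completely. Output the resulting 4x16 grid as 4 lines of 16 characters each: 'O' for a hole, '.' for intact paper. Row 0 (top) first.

Answer: .OO..OO..OO..OO.
.OO..OO..OO..OO.
O..OO..OO..OO..O
................

Derivation:
Op 1 fold_left: fold axis v@8; visible region now rows[0,4) x cols[0,8) = 4x8
Op 2 fold_right: fold axis v@4; visible region now rows[0,4) x cols[4,8) = 4x4
Op 3 fold_right: fold axis v@6; visible region now rows[0,4) x cols[6,8) = 4x2
Op 4 cut(1, 0): punch at orig (1,6); cuts so far [(1, 6)]; region rows[0,4) x cols[6,8) = 4x2
Op 5 cut(2, 1): punch at orig (2,7); cuts so far [(1, 6), (2, 7)]; region rows[0,4) x cols[6,8) = 4x2
Op 6 cut(0, 0): punch at orig (0,6); cuts so far [(0, 6), (1, 6), (2, 7)]; region rows[0,4) x cols[6,8) = 4x2
Unfold 1 (reflect across v@6): 6 holes -> [(0, 5), (0, 6), (1, 5), (1, 6), (2, 4), (2, 7)]
Unfold 2 (reflect across v@4): 12 holes -> [(0, 1), (0, 2), (0, 5), (0, 6), (1, 1), (1, 2), (1, 5), (1, 6), (2, 0), (2, 3), (2, 4), (2, 7)]
Unfold 3 (reflect across v@8): 24 holes -> [(0, 1), (0, 2), (0, 5), (0, 6), (0, 9), (0, 10), (0, 13), (0, 14), (1, 1), (1, 2), (1, 5), (1, 6), (1, 9), (1, 10), (1, 13), (1, 14), (2, 0), (2, 3), (2, 4), (2, 7), (2, 8), (2, 11), (2, 12), (2, 15)]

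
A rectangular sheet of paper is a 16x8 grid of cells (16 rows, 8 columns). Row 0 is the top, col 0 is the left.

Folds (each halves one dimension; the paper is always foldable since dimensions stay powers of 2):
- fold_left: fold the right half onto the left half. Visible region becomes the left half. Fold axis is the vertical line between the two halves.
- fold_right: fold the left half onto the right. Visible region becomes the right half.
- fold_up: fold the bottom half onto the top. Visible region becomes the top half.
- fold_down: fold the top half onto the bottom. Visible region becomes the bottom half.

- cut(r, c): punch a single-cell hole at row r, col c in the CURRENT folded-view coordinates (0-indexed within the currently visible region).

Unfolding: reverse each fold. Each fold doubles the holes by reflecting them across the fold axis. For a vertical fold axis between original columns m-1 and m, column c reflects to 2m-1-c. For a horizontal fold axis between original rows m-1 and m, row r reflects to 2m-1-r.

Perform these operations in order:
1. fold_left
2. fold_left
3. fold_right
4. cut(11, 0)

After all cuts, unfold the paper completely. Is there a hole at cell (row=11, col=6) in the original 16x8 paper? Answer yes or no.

Op 1 fold_left: fold axis v@4; visible region now rows[0,16) x cols[0,4) = 16x4
Op 2 fold_left: fold axis v@2; visible region now rows[0,16) x cols[0,2) = 16x2
Op 3 fold_right: fold axis v@1; visible region now rows[0,16) x cols[1,2) = 16x1
Op 4 cut(11, 0): punch at orig (11,1); cuts so far [(11, 1)]; region rows[0,16) x cols[1,2) = 16x1
Unfold 1 (reflect across v@1): 2 holes -> [(11, 0), (11, 1)]
Unfold 2 (reflect across v@2): 4 holes -> [(11, 0), (11, 1), (11, 2), (11, 3)]
Unfold 3 (reflect across v@4): 8 holes -> [(11, 0), (11, 1), (11, 2), (11, 3), (11, 4), (11, 5), (11, 6), (11, 7)]
Holes: [(11, 0), (11, 1), (11, 2), (11, 3), (11, 4), (11, 5), (11, 6), (11, 7)]

Answer: yes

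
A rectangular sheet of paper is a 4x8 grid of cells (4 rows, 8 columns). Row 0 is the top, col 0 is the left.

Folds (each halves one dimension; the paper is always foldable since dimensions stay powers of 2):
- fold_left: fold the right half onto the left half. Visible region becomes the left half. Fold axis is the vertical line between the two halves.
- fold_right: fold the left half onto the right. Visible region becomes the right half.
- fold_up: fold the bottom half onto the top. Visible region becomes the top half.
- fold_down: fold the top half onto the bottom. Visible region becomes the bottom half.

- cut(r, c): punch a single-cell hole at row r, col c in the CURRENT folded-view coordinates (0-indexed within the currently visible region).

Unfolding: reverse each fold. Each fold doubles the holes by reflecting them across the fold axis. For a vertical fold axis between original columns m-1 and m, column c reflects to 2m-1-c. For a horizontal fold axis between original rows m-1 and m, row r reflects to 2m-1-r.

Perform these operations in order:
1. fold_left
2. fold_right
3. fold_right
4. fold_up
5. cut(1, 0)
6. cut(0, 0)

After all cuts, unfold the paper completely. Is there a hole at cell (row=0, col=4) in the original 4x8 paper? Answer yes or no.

Answer: yes

Derivation:
Op 1 fold_left: fold axis v@4; visible region now rows[0,4) x cols[0,4) = 4x4
Op 2 fold_right: fold axis v@2; visible region now rows[0,4) x cols[2,4) = 4x2
Op 3 fold_right: fold axis v@3; visible region now rows[0,4) x cols[3,4) = 4x1
Op 4 fold_up: fold axis h@2; visible region now rows[0,2) x cols[3,4) = 2x1
Op 5 cut(1, 0): punch at orig (1,3); cuts so far [(1, 3)]; region rows[0,2) x cols[3,4) = 2x1
Op 6 cut(0, 0): punch at orig (0,3); cuts so far [(0, 3), (1, 3)]; region rows[0,2) x cols[3,4) = 2x1
Unfold 1 (reflect across h@2): 4 holes -> [(0, 3), (1, 3), (2, 3), (3, 3)]
Unfold 2 (reflect across v@3): 8 holes -> [(0, 2), (0, 3), (1, 2), (1, 3), (2, 2), (2, 3), (3, 2), (3, 3)]
Unfold 3 (reflect across v@2): 16 holes -> [(0, 0), (0, 1), (0, 2), (0, 3), (1, 0), (1, 1), (1, 2), (1, 3), (2, 0), (2, 1), (2, 2), (2, 3), (3, 0), (3, 1), (3, 2), (3, 3)]
Unfold 4 (reflect across v@4): 32 holes -> [(0, 0), (0, 1), (0, 2), (0, 3), (0, 4), (0, 5), (0, 6), (0, 7), (1, 0), (1, 1), (1, 2), (1, 3), (1, 4), (1, 5), (1, 6), (1, 7), (2, 0), (2, 1), (2, 2), (2, 3), (2, 4), (2, 5), (2, 6), (2, 7), (3, 0), (3, 1), (3, 2), (3, 3), (3, 4), (3, 5), (3, 6), (3, 7)]
Holes: [(0, 0), (0, 1), (0, 2), (0, 3), (0, 4), (0, 5), (0, 6), (0, 7), (1, 0), (1, 1), (1, 2), (1, 3), (1, 4), (1, 5), (1, 6), (1, 7), (2, 0), (2, 1), (2, 2), (2, 3), (2, 4), (2, 5), (2, 6), (2, 7), (3, 0), (3, 1), (3, 2), (3, 3), (3, 4), (3, 5), (3, 6), (3, 7)]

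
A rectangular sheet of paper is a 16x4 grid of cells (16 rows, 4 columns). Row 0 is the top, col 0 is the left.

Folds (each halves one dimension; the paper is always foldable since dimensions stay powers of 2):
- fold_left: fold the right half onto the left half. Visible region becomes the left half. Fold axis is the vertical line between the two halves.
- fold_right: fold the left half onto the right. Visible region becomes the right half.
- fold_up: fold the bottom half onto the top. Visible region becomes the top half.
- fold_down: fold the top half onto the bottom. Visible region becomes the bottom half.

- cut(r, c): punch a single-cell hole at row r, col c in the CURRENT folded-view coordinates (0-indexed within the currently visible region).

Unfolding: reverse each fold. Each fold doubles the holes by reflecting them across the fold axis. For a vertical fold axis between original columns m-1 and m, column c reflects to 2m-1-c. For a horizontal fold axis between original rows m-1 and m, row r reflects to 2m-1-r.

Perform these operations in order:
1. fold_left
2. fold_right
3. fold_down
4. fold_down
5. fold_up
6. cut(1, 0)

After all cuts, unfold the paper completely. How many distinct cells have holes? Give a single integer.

Answer: 32

Derivation:
Op 1 fold_left: fold axis v@2; visible region now rows[0,16) x cols[0,2) = 16x2
Op 2 fold_right: fold axis v@1; visible region now rows[0,16) x cols[1,2) = 16x1
Op 3 fold_down: fold axis h@8; visible region now rows[8,16) x cols[1,2) = 8x1
Op 4 fold_down: fold axis h@12; visible region now rows[12,16) x cols[1,2) = 4x1
Op 5 fold_up: fold axis h@14; visible region now rows[12,14) x cols[1,2) = 2x1
Op 6 cut(1, 0): punch at orig (13,1); cuts so far [(13, 1)]; region rows[12,14) x cols[1,2) = 2x1
Unfold 1 (reflect across h@14): 2 holes -> [(13, 1), (14, 1)]
Unfold 2 (reflect across h@12): 4 holes -> [(9, 1), (10, 1), (13, 1), (14, 1)]
Unfold 3 (reflect across h@8): 8 holes -> [(1, 1), (2, 1), (5, 1), (6, 1), (9, 1), (10, 1), (13, 1), (14, 1)]
Unfold 4 (reflect across v@1): 16 holes -> [(1, 0), (1, 1), (2, 0), (2, 1), (5, 0), (5, 1), (6, 0), (6, 1), (9, 0), (9, 1), (10, 0), (10, 1), (13, 0), (13, 1), (14, 0), (14, 1)]
Unfold 5 (reflect across v@2): 32 holes -> [(1, 0), (1, 1), (1, 2), (1, 3), (2, 0), (2, 1), (2, 2), (2, 3), (5, 0), (5, 1), (5, 2), (5, 3), (6, 0), (6, 1), (6, 2), (6, 3), (9, 0), (9, 1), (9, 2), (9, 3), (10, 0), (10, 1), (10, 2), (10, 3), (13, 0), (13, 1), (13, 2), (13, 3), (14, 0), (14, 1), (14, 2), (14, 3)]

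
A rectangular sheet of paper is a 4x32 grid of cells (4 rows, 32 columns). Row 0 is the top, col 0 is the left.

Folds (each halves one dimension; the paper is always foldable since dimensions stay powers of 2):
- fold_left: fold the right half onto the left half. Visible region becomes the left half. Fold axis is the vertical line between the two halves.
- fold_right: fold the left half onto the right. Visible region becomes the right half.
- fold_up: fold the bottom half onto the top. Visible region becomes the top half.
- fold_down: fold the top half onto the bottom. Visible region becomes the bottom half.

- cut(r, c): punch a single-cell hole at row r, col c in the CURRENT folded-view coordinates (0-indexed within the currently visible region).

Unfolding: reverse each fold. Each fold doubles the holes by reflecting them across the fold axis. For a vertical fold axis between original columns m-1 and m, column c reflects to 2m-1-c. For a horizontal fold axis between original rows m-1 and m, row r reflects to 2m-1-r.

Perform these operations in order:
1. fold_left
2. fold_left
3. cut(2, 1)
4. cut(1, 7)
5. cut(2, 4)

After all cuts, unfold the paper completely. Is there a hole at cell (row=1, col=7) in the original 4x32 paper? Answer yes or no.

Op 1 fold_left: fold axis v@16; visible region now rows[0,4) x cols[0,16) = 4x16
Op 2 fold_left: fold axis v@8; visible region now rows[0,4) x cols[0,8) = 4x8
Op 3 cut(2, 1): punch at orig (2,1); cuts so far [(2, 1)]; region rows[0,4) x cols[0,8) = 4x8
Op 4 cut(1, 7): punch at orig (1,7); cuts so far [(1, 7), (2, 1)]; region rows[0,4) x cols[0,8) = 4x8
Op 5 cut(2, 4): punch at orig (2,4); cuts so far [(1, 7), (2, 1), (2, 4)]; region rows[0,4) x cols[0,8) = 4x8
Unfold 1 (reflect across v@8): 6 holes -> [(1, 7), (1, 8), (2, 1), (2, 4), (2, 11), (2, 14)]
Unfold 2 (reflect across v@16): 12 holes -> [(1, 7), (1, 8), (1, 23), (1, 24), (2, 1), (2, 4), (2, 11), (2, 14), (2, 17), (2, 20), (2, 27), (2, 30)]
Holes: [(1, 7), (1, 8), (1, 23), (1, 24), (2, 1), (2, 4), (2, 11), (2, 14), (2, 17), (2, 20), (2, 27), (2, 30)]

Answer: yes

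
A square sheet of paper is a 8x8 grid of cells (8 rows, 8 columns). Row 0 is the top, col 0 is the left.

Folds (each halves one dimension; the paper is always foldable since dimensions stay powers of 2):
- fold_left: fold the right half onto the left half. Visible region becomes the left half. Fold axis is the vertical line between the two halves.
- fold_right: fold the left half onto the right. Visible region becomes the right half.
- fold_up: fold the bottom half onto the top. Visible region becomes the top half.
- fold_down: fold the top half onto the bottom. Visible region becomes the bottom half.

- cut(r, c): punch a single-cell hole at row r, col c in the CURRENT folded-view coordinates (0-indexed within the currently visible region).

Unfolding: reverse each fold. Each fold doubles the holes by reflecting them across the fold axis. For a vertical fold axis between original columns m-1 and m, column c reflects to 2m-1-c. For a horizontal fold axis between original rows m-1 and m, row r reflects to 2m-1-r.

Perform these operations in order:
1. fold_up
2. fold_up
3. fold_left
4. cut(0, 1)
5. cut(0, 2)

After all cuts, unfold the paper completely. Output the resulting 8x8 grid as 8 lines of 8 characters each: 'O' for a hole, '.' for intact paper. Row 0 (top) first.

Op 1 fold_up: fold axis h@4; visible region now rows[0,4) x cols[0,8) = 4x8
Op 2 fold_up: fold axis h@2; visible region now rows[0,2) x cols[0,8) = 2x8
Op 3 fold_left: fold axis v@4; visible region now rows[0,2) x cols[0,4) = 2x4
Op 4 cut(0, 1): punch at orig (0,1); cuts so far [(0, 1)]; region rows[0,2) x cols[0,4) = 2x4
Op 5 cut(0, 2): punch at orig (0,2); cuts so far [(0, 1), (0, 2)]; region rows[0,2) x cols[0,4) = 2x4
Unfold 1 (reflect across v@4): 4 holes -> [(0, 1), (0, 2), (0, 5), (0, 6)]
Unfold 2 (reflect across h@2): 8 holes -> [(0, 1), (0, 2), (0, 5), (0, 6), (3, 1), (3, 2), (3, 5), (3, 6)]
Unfold 3 (reflect across h@4): 16 holes -> [(0, 1), (0, 2), (0, 5), (0, 6), (3, 1), (3, 2), (3, 5), (3, 6), (4, 1), (4, 2), (4, 5), (4, 6), (7, 1), (7, 2), (7, 5), (7, 6)]

Answer: .OO..OO.
........
........
.OO..OO.
.OO..OO.
........
........
.OO..OO.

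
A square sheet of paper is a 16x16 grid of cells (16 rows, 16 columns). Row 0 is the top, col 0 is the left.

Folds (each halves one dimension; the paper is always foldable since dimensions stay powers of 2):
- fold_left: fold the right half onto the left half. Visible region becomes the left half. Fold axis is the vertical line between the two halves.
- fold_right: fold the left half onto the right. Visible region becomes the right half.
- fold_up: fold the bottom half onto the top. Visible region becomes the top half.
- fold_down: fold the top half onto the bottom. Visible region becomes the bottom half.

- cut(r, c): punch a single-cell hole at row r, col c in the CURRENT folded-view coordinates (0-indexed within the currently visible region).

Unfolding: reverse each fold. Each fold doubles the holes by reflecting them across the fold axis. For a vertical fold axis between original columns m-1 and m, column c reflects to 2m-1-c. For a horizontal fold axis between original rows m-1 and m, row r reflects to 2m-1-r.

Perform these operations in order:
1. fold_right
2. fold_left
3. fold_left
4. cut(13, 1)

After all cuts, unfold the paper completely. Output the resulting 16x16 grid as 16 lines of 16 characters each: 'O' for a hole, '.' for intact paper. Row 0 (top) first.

Answer: ................
................
................
................
................
................
................
................
................
................
................
................
................
.OO..OO..OO..OO.
................
................

Derivation:
Op 1 fold_right: fold axis v@8; visible region now rows[0,16) x cols[8,16) = 16x8
Op 2 fold_left: fold axis v@12; visible region now rows[0,16) x cols[8,12) = 16x4
Op 3 fold_left: fold axis v@10; visible region now rows[0,16) x cols[8,10) = 16x2
Op 4 cut(13, 1): punch at orig (13,9); cuts so far [(13, 9)]; region rows[0,16) x cols[8,10) = 16x2
Unfold 1 (reflect across v@10): 2 holes -> [(13, 9), (13, 10)]
Unfold 2 (reflect across v@12): 4 holes -> [(13, 9), (13, 10), (13, 13), (13, 14)]
Unfold 3 (reflect across v@8): 8 holes -> [(13, 1), (13, 2), (13, 5), (13, 6), (13, 9), (13, 10), (13, 13), (13, 14)]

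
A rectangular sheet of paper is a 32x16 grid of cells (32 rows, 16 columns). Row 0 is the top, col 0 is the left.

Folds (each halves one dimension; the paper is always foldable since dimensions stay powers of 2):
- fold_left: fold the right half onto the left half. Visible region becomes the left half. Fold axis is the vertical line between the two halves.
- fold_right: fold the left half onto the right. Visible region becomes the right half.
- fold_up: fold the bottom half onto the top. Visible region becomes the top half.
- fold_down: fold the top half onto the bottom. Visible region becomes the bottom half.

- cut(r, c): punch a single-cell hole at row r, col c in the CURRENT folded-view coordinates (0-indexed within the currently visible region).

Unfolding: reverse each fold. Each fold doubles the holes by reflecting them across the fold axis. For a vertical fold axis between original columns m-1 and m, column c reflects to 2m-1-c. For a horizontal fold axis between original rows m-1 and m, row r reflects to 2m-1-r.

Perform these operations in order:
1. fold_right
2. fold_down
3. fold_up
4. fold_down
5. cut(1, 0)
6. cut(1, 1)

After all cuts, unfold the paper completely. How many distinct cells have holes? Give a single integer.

Op 1 fold_right: fold axis v@8; visible region now rows[0,32) x cols[8,16) = 32x8
Op 2 fold_down: fold axis h@16; visible region now rows[16,32) x cols[8,16) = 16x8
Op 3 fold_up: fold axis h@24; visible region now rows[16,24) x cols[8,16) = 8x8
Op 4 fold_down: fold axis h@20; visible region now rows[20,24) x cols[8,16) = 4x8
Op 5 cut(1, 0): punch at orig (21,8); cuts so far [(21, 8)]; region rows[20,24) x cols[8,16) = 4x8
Op 6 cut(1, 1): punch at orig (21,9); cuts so far [(21, 8), (21, 9)]; region rows[20,24) x cols[8,16) = 4x8
Unfold 1 (reflect across h@20): 4 holes -> [(18, 8), (18, 9), (21, 8), (21, 9)]
Unfold 2 (reflect across h@24): 8 holes -> [(18, 8), (18, 9), (21, 8), (21, 9), (26, 8), (26, 9), (29, 8), (29, 9)]
Unfold 3 (reflect across h@16): 16 holes -> [(2, 8), (2, 9), (5, 8), (5, 9), (10, 8), (10, 9), (13, 8), (13, 9), (18, 8), (18, 9), (21, 8), (21, 9), (26, 8), (26, 9), (29, 8), (29, 9)]
Unfold 4 (reflect across v@8): 32 holes -> [(2, 6), (2, 7), (2, 8), (2, 9), (5, 6), (5, 7), (5, 8), (5, 9), (10, 6), (10, 7), (10, 8), (10, 9), (13, 6), (13, 7), (13, 8), (13, 9), (18, 6), (18, 7), (18, 8), (18, 9), (21, 6), (21, 7), (21, 8), (21, 9), (26, 6), (26, 7), (26, 8), (26, 9), (29, 6), (29, 7), (29, 8), (29, 9)]

Answer: 32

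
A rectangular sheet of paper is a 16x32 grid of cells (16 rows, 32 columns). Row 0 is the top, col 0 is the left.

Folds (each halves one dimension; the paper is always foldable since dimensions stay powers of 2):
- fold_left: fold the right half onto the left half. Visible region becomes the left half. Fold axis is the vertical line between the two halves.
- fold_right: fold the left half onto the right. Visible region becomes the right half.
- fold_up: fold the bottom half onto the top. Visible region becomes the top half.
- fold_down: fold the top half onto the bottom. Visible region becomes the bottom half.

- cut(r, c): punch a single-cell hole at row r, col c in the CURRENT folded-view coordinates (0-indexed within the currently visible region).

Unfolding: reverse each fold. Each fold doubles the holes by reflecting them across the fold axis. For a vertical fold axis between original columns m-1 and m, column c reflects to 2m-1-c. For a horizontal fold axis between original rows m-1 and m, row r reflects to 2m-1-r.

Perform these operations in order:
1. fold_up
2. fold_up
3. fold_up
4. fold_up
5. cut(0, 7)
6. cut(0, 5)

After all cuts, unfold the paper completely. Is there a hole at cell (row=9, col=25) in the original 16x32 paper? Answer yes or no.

Op 1 fold_up: fold axis h@8; visible region now rows[0,8) x cols[0,32) = 8x32
Op 2 fold_up: fold axis h@4; visible region now rows[0,4) x cols[0,32) = 4x32
Op 3 fold_up: fold axis h@2; visible region now rows[0,2) x cols[0,32) = 2x32
Op 4 fold_up: fold axis h@1; visible region now rows[0,1) x cols[0,32) = 1x32
Op 5 cut(0, 7): punch at orig (0,7); cuts so far [(0, 7)]; region rows[0,1) x cols[0,32) = 1x32
Op 6 cut(0, 5): punch at orig (0,5); cuts so far [(0, 5), (0, 7)]; region rows[0,1) x cols[0,32) = 1x32
Unfold 1 (reflect across h@1): 4 holes -> [(0, 5), (0, 7), (1, 5), (1, 7)]
Unfold 2 (reflect across h@2): 8 holes -> [(0, 5), (0, 7), (1, 5), (1, 7), (2, 5), (2, 7), (3, 5), (3, 7)]
Unfold 3 (reflect across h@4): 16 holes -> [(0, 5), (0, 7), (1, 5), (1, 7), (2, 5), (2, 7), (3, 5), (3, 7), (4, 5), (4, 7), (5, 5), (5, 7), (6, 5), (6, 7), (7, 5), (7, 7)]
Unfold 4 (reflect across h@8): 32 holes -> [(0, 5), (0, 7), (1, 5), (1, 7), (2, 5), (2, 7), (3, 5), (3, 7), (4, 5), (4, 7), (5, 5), (5, 7), (6, 5), (6, 7), (7, 5), (7, 7), (8, 5), (8, 7), (9, 5), (9, 7), (10, 5), (10, 7), (11, 5), (11, 7), (12, 5), (12, 7), (13, 5), (13, 7), (14, 5), (14, 7), (15, 5), (15, 7)]
Holes: [(0, 5), (0, 7), (1, 5), (1, 7), (2, 5), (2, 7), (3, 5), (3, 7), (4, 5), (4, 7), (5, 5), (5, 7), (6, 5), (6, 7), (7, 5), (7, 7), (8, 5), (8, 7), (9, 5), (9, 7), (10, 5), (10, 7), (11, 5), (11, 7), (12, 5), (12, 7), (13, 5), (13, 7), (14, 5), (14, 7), (15, 5), (15, 7)]

Answer: no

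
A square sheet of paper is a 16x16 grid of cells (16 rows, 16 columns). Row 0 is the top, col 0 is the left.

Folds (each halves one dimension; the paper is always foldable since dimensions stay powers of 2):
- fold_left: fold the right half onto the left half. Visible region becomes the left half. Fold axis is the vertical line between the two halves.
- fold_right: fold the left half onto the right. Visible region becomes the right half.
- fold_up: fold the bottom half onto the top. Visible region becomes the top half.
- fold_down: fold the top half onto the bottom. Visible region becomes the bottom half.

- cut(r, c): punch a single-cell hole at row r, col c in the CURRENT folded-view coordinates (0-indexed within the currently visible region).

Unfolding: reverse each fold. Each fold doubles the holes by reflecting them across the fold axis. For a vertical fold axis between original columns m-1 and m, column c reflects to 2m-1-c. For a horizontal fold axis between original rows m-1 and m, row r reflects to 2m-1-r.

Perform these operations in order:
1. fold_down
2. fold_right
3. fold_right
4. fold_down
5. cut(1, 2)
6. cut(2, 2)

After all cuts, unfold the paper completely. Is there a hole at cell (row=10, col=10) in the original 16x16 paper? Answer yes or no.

Answer: no

Derivation:
Op 1 fold_down: fold axis h@8; visible region now rows[8,16) x cols[0,16) = 8x16
Op 2 fold_right: fold axis v@8; visible region now rows[8,16) x cols[8,16) = 8x8
Op 3 fold_right: fold axis v@12; visible region now rows[8,16) x cols[12,16) = 8x4
Op 4 fold_down: fold axis h@12; visible region now rows[12,16) x cols[12,16) = 4x4
Op 5 cut(1, 2): punch at orig (13,14); cuts so far [(13, 14)]; region rows[12,16) x cols[12,16) = 4x4
Op 6 cut(2, 2): punch at orig (14,14); cuts so far [(13, 14), (14, 14)]; region rows[12,16) x cols[12,16) = 4x4
Unfold 1 (reflect across h@12): 4 holes -> [(9, 14), (10, 14), (13, 14), (14, 14)]
Unfold 2 (reflect across v@12): 8 holes -> [(9, 9), (9, 14), (10, 9), (10, 14), (13, 9), (13, 14), (14, 9), (14, 14)]
Unfold 3 (reflect across v@8): 16 holes -> [(9, 1), (9, 6), (9, 9), (9, 14), (10, 1), (10, 6), (10, 9), (10, 14), (13, 1), (13, 6), (13, 9), (13, 14), (14, 1), (14, 6), (14, 9), (14, 14)]
Unfold 4 (reflect across h@8): 32 holes -> [(1, 1), (1, 6), (1, 9), (1, 14), (2, 1), (2, 6), (2, 9), (2, 14), (5, 1), (5, 6), (5, 9), (5, 14), (6, 1), (6, 6), (6, 9), (6, 14), (9, 1), (9, 6), (9, 9), (9, 14), (10, 1), (10, 6), (10, 9), (10, 14), (13, 1), (13, 6), (13, 9), (13, 14), (14, 1), (14, 6), (14, 9), (14, 14)]
Holes: [(1, 1), (1, 6), (1, 9), (1, 14), (2, 1), (2, 6), (2, 9), (2, 14), (5, 1), (5, 6), (5, 9), (5, 14), (6, 1), (6, 6), (6, 9), (6, 14), (9, 1), (9, 6), (9, 9), (9, 14), (10, 1), (10, 6), (10, 9), (10, 14), (13, 1), (13, 6), (13, 9), (13, 14), (14, 1), (14, 6), (14, 9), (14, 14)]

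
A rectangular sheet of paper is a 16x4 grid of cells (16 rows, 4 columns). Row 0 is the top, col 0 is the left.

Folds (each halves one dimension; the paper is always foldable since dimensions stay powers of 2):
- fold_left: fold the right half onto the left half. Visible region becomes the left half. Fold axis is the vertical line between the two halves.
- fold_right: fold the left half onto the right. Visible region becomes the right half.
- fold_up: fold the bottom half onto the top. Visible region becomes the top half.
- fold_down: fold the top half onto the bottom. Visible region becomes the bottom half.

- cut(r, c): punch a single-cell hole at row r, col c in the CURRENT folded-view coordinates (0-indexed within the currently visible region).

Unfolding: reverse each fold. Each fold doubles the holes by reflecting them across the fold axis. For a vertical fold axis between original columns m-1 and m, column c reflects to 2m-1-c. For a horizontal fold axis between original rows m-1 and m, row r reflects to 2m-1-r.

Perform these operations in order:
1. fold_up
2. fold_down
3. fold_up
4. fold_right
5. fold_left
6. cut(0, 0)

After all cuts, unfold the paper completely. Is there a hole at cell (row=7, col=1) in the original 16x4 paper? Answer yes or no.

Answer: yes

Derivation:
Op 1 fold_up: fold axis h@8; visible region now rows[0,8) x cols[0,4) = 8x4
Op 2 fold_down: fold axis h@4; visible region now rows[4,8) x cols[0,4) = 4x4
Op 3 fold_up: fold axis h@6; visible region now rows[4,6) x cols[0,4) = 2x4
Op 4 fold_right: fold axis v@2; visible region now rows[4,6) x cols[2,4) = 2x2
Op 5 fold_left: fold axis v@3; visible region now rows[4,6) x cols[2,3) = 2x1
Op 6 cut(0, 0): punch at orig (4,2); cuts so far [(4, 2)]; region rows[4,6) x cols[2,3) = 2x1
Unfold 1 (reflect across v@3): 2 holes -> [(4, 2), (4, 3)]
Unfold 2 (reflect across v@2): 4 holes -> [(4, 0), (4, 1), (4, 2), (4, 3)]
Unfold 3 (reflect across h@6): 8 holes -> [(4, 0), (4, 1), (4, 2), (4, 3), (7, 0), (7, 1), (7, 2), (7, 3)]
Unfold 4 (reflect across h@4): 16 holes -> [(0, 0), (0, 1), (0, 2), (0, 3), (3, 0), (3, 1), (3, 2), (3, 3), (4, 0), (4, 1), (4, 2), (4, 3), (7, 0), (7, 1), (7, 2), (7, 3)]
Unfold 5 (reflect across h@8): 32 holes -> [(0, 0), (0, 1), (0, 2), (0, 3), (3, 0), (3, 1), (3, 2), (3, 3), (4, 0), (4, 1), (4, 2), (4, 3), (7, 0), (7, 1), (7, 2), (7, 3), (8, 0), (8, 1), (8, 2), (8, 3), (11, 0), (11, 1), (11, 2), (11, 3), (12, 0), (12, 1), (12, 2), (12, 3), (15, 0), (15, 1), (15, 2), (15, 3)]
Holes: [(0, 0), (0, 1), (0, 2), (0, 3), (3, 0), (3, 1), (3, 2), (3, 3), (4, 0), (4, 1), (4, 2), (4, 3), (7, 0), (7, 1), (7, 2), (7, 3), (8, 0), (8, 1), (8, 2), (8, 3), (11, 0), (11, 1), (11, 2), (11, 3), (12, 0), (12, 1), (12, 2), (12, 3), (15, 0), (15, 1), (15, 2), (15, 3)]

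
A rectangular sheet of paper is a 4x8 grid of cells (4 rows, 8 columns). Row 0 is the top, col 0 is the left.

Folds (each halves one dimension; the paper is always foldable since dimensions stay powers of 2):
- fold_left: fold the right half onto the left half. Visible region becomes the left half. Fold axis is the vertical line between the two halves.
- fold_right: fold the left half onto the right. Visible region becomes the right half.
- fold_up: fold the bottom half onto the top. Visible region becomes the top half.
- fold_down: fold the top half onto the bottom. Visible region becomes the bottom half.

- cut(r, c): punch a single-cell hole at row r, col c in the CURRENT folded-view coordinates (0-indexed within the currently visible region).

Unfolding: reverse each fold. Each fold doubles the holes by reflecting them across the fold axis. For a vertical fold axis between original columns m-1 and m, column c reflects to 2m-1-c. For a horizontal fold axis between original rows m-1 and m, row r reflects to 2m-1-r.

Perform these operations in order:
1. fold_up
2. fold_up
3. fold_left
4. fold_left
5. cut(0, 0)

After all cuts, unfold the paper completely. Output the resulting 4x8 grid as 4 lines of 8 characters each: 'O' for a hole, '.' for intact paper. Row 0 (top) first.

Op 1 fold_up: fold axis h@2; visible region now rows[0,2) x cols[0,8) = 2x8
Op 2 fold_up: fold axis h@1; visible region now rows[0,1) x cols[0,8) = 1x8
Op 3 fold_left: fold axis v@4; visible region now rows[0,1) x cols[0,4) = 1x4
Op 4 fold_left: fold axis v@2; visible region now rows[0,1) x cols[0,2) = 1x2
Op 5 cut(0, 0): punch at orig (0,0); cuts so far [(0, 0)]; region rows[0,1) x cols[0,2) = 1x2
Unfold 1 (reflect across v@2): 2 holes -> [(0, 0), (0, 3)]
Unfold 2 (reflect across v@4): 4 holes -> [(0, 0), (0, 3), (0, 4), (0, 7)]
Unfold 3 (reflect across h@1): 8 holes -> [(0, 0), (0, 3), (0, 4), (0, 7), (1, 0), (1, 3), (1, 4), (1, 7)]
Unfold 4 (reflect across h@2): 16 holes -> [(0, 0), (0, 3), (0, 4), (0, 7), (1, 0), (1, 3), (1, 4), (1, 7), (2, 0), (2, 3), (2, 4), (2, 7), (3, 0), (3, 3), (3, 4), (3, 7)]

Answer: O..OO..O
O..OO..O
O..OO..O
O..OO..O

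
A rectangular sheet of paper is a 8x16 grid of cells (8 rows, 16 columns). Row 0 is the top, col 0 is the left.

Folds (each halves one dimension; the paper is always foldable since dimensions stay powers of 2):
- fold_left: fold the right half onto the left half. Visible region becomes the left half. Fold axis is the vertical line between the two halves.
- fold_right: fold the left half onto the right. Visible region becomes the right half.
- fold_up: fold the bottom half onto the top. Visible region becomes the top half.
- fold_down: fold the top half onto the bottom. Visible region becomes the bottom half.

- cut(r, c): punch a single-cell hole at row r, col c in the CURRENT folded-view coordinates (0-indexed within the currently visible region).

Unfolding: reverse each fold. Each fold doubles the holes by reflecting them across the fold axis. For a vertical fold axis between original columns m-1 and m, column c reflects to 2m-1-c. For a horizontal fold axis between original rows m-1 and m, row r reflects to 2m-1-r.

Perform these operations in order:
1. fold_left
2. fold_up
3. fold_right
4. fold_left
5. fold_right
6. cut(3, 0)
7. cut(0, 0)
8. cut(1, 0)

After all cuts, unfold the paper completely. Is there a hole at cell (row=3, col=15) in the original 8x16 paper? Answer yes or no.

Answer: yes

Derivation:
Op 1 fold_left: fold axis v@8; visible region now rows[0,8) x cols[0,8) = 8x8
Op 2 fold_up: fold axis h@4; visible region now rows[0,4) x cols[0,8) = 4x8
Op 3 fold_right: fold axis v@4; visible region now rows[0,4) x cols[4,8) = 4x4
Op 4 fold_left: fold axis v@6; visible region now rows[0,4) x cols[4,6) = 4x2
Op 5 fold_right: fold axis v@5; visible region now rows[0,4) x cols[5,6) = 4x1
Op 6 cut(3, 0): punch at orig (3,5); cuts so far [(3, 5)]; region rows[0,4) x cols[5,6) = 4x1
Op 7 cut(0, 0): punch at orig (0,5); cuts so far [(0, 5), (3, 5)]; region rows[0,4) x cols[5,6) = 4x1
Op 8 cut(1, 0): punch at orig (1,5); cuts so far [(0, 5), (1, 5), (3, 5)]; region rows[0,4) x cols[5,6) = 4x1
Unfold 1 (reflect across v@5): 6 holes -> [(0, 4), (0, 5), (1, 4), (1, 5), (3, 4), (3, 5)]
Unfold 2 (reflect across v@6): 12 holes -> [(0, 4), (0, 5), (0, 6), (0, 7), (1, 4), (1, 5), (1, 6), (1, 7), (3, 4), (3, 5), (3, 6), (3, 7)]
Unfold 3 (reflect across v@4): 24 holes -> [(0, 0), (0, 1), (0, 2), (0, 3), (0, 4), (0, 5), (0, 6), (0, 7), (1, 0), (1, 1), (1, 2), (1, 3), (1, 4), (1, 5), (1, 6), (1, 7), (3, 0), (3, 1), (3, 2), (3, 3), (3, 4), (3, 5), (3, 6), (3, 7)]
Unfold 4 (reflect across h@4): 48 holes -> [(0, 0), (0, 1), (0, 2), (0, 3), (0, 4), (0, 5), (0, 6), (0, 7), (1, 0), (1, 1), (1, 2), (1, 3), (1, 4), (1, 5), (1, 6), (1, 7), (3, 0), (3, 1), (3, 2), (3, 3), (3, 4), (3, 5), (3, 6), (3, 7), (4, 0), (4, 1), (4, 2), (4, 3), (4, 4), (4, 5), (4, 6), (4, 7), (6, 0), (6, 1), (6, 2), (6, 3), (6, 4), (6, 5), (6, 6), (6, 7), (7, 0), (7, 1), (7, 2), (7, 3), (7, 4), (7, 5), (7, 6), (7, 7)]
Unfold 5 (reflect across v@8): 96 holes -> [(0, 0), (0, 1), (0, 2), (0, 3), (0, 4), (0, 5), (0, 6), (0, 7), (0, 8), (0, 9), (0, 10), (0, 11), (0, 12), (0, 13), (0, 14), (0, 15), (1, 0), (1, 1), (1, 2), (1, 3), (1, 4), (1, 5), (1, 6), (1, 7), (1, 8), (1, 9), (1, 10), (1, 11), (1, 12), (1, 13), (1, 14), (1, 15), (3, 0), (3, 1), (3, 2), (3, 3), (3, 4), (3, 5), (3, 6), (3, 7), (3, 8), (3, 9), (3, 10), (3, 11), (3, 12), (3, 13), (3, 14), (3, 15), (4, 0), (4, 1), (4, 2), (4, 3), (4, 4), (4, 5), (4, 6), (4, 7), (4, 8), (4, 9), (4, 10), (4, 11), (4, 12), (4, 13), (4, 14), (4, 15), (6, 0), (6, 1), (6, 2), (6, 3), (6, 4), (6, 5), (6, 6), (6, 7), (6, 8), (6, 9), (6, 10), (6, 11), (6, 12), (6, 13), (6, 14), (6, 15), (7, 0), (7, 1), (7, 2), (7, 3), (7, 4), (7, 5), (7, 6), (7, 7), (7, 8), (7, 9), (7, 10), (7, 11), (7, 12), (7, 13), (7, 14), (7, 15)]
Holes: [(0, 0), (0, 1), (0, 2), (0, 3), (0, 4), (0, 5), (0, 6), (0, 7), (0, 8), (0, 9), (0, 10), (0, 11), (0, 12), (0, 13), (0, 14), (0, 15), (1, 0), (1, 1), (1, 2), (1, 3), (1, 4), (1, 5), (1, 6), (1, 7), (1, 8), (1, 9), (1, 10), (1, 11), (1, 12), (1, 13), (1, 14), (1, 15), (3, 0), (3, 1), (3, 2), (3, 3), (3, 4), (3, 5), (3, 6), (3, 7), (3, 8), (3, 9), (3, 10), (3, 11), (3, 12), (3, 13), (3, 14), (3, 15), (4, 0), (4, 1), (4, 2), (4, 3), (4, 4), (4, 5), (4, 6), (4, 7), (4, 8), (4, 9), (4, 10), (4, 11), (4, 12), (4, 13), (4, 14), (4, 15), (6, 0), (6, 1), (6, 2), (6, 3), (6, 4), (6, 5), (6, 6), (6, 7), (6, 8), (6, 9), (6, 10), (6, 11), (6, 12), (6, 13), (6, 14), (6, 15), (7, 0), (7, 1), (7, 2), (7, 3), (7, 4), (7, 5), (7, 6), (7, 7), (7, 8), (7, 9), (7, 10), (7, 11), (7, 12), (7, 13), (7, 14), (7, 15)]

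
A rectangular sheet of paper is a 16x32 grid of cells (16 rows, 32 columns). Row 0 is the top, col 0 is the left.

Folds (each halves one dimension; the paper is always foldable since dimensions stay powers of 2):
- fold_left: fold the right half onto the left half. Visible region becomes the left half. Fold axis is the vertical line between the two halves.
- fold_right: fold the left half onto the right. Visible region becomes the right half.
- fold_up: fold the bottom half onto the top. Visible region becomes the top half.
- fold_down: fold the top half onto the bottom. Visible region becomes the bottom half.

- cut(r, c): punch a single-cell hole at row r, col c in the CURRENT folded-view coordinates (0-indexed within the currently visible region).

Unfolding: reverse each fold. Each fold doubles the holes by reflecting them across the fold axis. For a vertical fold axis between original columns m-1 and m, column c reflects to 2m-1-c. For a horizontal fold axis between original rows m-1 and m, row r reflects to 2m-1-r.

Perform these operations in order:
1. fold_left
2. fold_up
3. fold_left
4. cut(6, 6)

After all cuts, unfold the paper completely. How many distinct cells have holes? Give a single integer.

Op 1 fold_left: fold axis v@16; visible region now rows[0,16) x cols[0,16) = 16x16
Op 2 fold_up: fold axis h@8; visible region now rows[0,8) x cols[0,16) = 8x16
Op 3 fold_left: fold axis v@8; visible region now rows[0,8) x cols[0,8) = 8x8
Op 4 cut(6, 6): punch at orig (6,6); cuts so far [(6, 6)]; region rows[0,8) x cols[0,8) = 8x8
Unfold 1 (reflect across v@8): 2 holes -> [(6, 6), (6, 9)]
Unfold 2 (reflect across h@8): 4 holes -> [(6, 6), (6, 9), (9, 6), (9, 9)]
Unfold 3 (reflect across v@16): 8 holes -> [(6, 6), (6, 9), (6, 22), (6, 25), (9, 6), (9, 9), (9, 22), (9, 25)]

Answer: 8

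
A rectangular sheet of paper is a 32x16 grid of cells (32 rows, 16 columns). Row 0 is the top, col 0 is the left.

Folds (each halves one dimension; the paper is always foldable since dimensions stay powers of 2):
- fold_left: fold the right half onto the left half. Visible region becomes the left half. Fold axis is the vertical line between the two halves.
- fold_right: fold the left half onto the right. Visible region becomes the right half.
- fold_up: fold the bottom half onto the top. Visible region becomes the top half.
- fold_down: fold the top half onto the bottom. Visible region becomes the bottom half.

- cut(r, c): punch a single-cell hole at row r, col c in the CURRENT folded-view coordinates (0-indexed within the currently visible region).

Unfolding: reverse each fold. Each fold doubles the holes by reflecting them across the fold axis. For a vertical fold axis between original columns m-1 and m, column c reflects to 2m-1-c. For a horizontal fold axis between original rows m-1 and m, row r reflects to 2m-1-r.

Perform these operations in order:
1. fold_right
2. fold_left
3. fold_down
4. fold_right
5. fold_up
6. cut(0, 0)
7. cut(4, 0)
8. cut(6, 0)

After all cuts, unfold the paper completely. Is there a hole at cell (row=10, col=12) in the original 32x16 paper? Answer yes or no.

Answer: no

Derivation:
Op 1 fold_right: fold axis v@8; visible region now rows[0,32) x cols[8,16) = 32x8
Op 2 fold_left: fold axis v@12; visible region now rows[0,32) x cols[8,12) = 32x4
Op 3 fold_down: fold axis h@16; visible region now rows[16,32) x cols[8,12) = 16x4
Op 4 fold_right: fold axis v@10; visible region now rows[16,32) x cols[10,12) = 16x2
Op 5 fold_up: fold axis h@24; visible region now rows[16,24) x cols[10,12) = 8x2
Op 6 cut(0, 0): punch at orig (16,10); cuts so far [(16, 10)]; region rows[16,24) x cols[10,12) = 8x2
Op 7 cut(4, 0): punch at orig (20,10); cuts so far [(16, 10), (20, 10)]; region rows[16,24) x cols[10,12) = 8x2
Op 8 cut(6, 0): punch at orig (22,10); cuts so far [(16, 10), (20, 10), (22, 10)]; region rows[16,24) x cols[10,12) = 8x2
Unfold 1 (reflect across h@24): 6 holes -> [(16, 10), (20, 10), (22, 10), (25, 10), (27, 10), (31, 10)]
Unfold 2 (reflect across v@10): 12 holes -> [(16, 9), (16, 10), (20, 9), (20, 10), (22, 9), (22, 10), (25, 9), (25, 10), (27, 9), (27, 10), (31, 9), (31, 10)]
Unfold 3 (reflect across h@16): 24 holes -> [(0, 9), (0, 10), (4, 9), (4, 10), (6, 9), (6, 10), (9, 9), (9, 10), (11, 9), (11, 10), (15, 9), (15, 10), (16, 9), (16, 10), (20, 9), (20, 10), (22, 9), (22, 10), (25, 9), (25, 10), (27, 9), (27, 10), (31, 9), (31, 10)]
Unfold 4 (reflect across v@12): 48 holes -> [(0, 9), (0, 10), (0, 13), (0, 14), (4, 9), (4, 10), (4, 13), (4, 14), (6, 9), (6, 10), (6, 13), (6, 14), (9, 9), (9, 10), (9, 13), (9, 14), (11, 9), (11, 10), (11, 13), (11, 14), (15, 9), (15, 10), (15, 13), (15, 14), (16, 9), (16, 10), (16, 13), (16, 14), (20, 9), (20, 10), (20, 13), (20, 14), (22, 9), (22, 10), (22, 13), (22, 14), (25, 9), (25, 10), (25, 13), (25, 14), (27, 9), (27, 10), (27, 13), (27, 14), (31, 9), (31, 10), (31, 13), (31, 14)]
Unfold 5 (reflect across v@8): 96 holes -> [(0, 1), (0, 2), (0, 5), (0, 6), (0, 9), (0, 10), (0, 13), (0, 14), (4, 1), (4, 2), (4, 5), (4, 6), (4, 9), (4, 10), (4, 13), (4, 14), (6, 1), (6, 2), (6, 5), (6, 6), (6, 9), (6, 10), (6, 13), (6, 14), (9, 1), (9, 2), (9, 5), (9, 6), (9, 9), (9, 10), (9, 13), (9, 14), (11, 1), (11, 2), (11, 5), (11, 6), (11, 9), (11, 10), (11, 13), (11, 14), (15, 1), (15, 2), (15, 5), (15, 6), (15, 9), (15, 10), (15, 13), (15, 14), (16, 1), (16, 2), (16, 5), (16, 6), (16, 9), (16, 10), (16, 13), (16, 14), (20, 1), (20, 2), (20, 5), (20, 6), (20, 9), (20, 10), (20, 13), (20, 14), (22, 1), (22, 2), (22, 5), (22, 6), (22, 9), (22, 10), (22, 13), (22, 14), (25, 1), (25, 2), (25, 5), (25, 6), (25, 9), (25, 10), (25, 13), (25, 14), (27, 1), (27, 2), (27, 5), (27, 6), (27, 9), (27, 10), (27, 13), (27, 14), (31, 1), (31, 2), (31, 5), (31, 6), (31, 9), (31, 10), (31, 13), (31, 14)]
Holes: [(0, 1), (0, 2), (0, 5), (0, 6), (0, 9), (0, 10), (0, 13), (0, 14), (4, 1), (4, 2), (4, 5), (4, 6), (4, 9), (4, 10), (4, 13), (4, 14), (6, 1), (6, 2), (6, 5), (6, 6), (6, 9), (6, 10), (6, 13), (6, 14), (9, 1), (9, 2), (9, 5), (9, 6), (9, 9), (9, 10), (9, 13), (9, 14), (11, 1), (11, 2), (11, 5), (11, 6), (11, 9), (11, 10), (11, 13), (11, 14), (15, 1), (15, 2), (15, 5), (15, 6), (15, 9), (15, 10), (15, 13), (15, 14), (16, 1), (16, 2), (16, 5), (16, 6), (16, 9), (16, 10), (16, 13), (16, 14), (20, 1), (20, 2), (20, 5), (20, 6), (20, 9), (20, 10), (20, 13), (20, 14), (22, 1), (22, 2), (22, 5), (22, 6), (22, 9), (22, 10), (22, 13), (22, 14), (25, 1), (25, 2), (25, 5), (25, 6), (25, 9), (25, 10), (25, 13), (25, 14), (27, 1), (27, 2), (27, 5), (27, 6), (27, 9), (27, 10), (27, 13), (27, 14), (31, 1), (31, 2), (31, 5), (31, 6), (31, 9), (31, 10), (31, 13), (31, 14)]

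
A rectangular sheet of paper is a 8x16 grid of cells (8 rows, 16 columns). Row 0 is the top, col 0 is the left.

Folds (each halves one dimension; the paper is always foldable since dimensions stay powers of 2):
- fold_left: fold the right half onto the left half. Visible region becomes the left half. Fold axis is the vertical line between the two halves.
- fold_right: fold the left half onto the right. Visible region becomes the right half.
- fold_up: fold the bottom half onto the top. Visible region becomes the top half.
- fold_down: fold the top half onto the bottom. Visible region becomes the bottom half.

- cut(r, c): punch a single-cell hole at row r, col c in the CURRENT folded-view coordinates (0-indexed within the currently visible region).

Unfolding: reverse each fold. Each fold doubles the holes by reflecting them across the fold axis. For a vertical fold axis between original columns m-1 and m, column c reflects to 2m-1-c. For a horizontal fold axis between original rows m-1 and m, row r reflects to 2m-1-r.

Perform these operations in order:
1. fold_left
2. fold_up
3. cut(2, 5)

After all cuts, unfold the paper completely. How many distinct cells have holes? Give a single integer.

Op 1 fold_left: fold axis v@8; visible region now rows[0,8) x cols[0,8) = 8x8
Op 2 fold_up: fold axis h@4; visible region now rows[0,4) x cols[0,8) = 4x8
Op 3 cut(2, 5): punch at orig (2,5); cuts so far [(2, 5)]; region rows[0,4) x cols[0,8) = 4x8
Unfold 1 (reflect across h@4): 2 holes -> [(2, 5), (5, 5)]
Unfold 2 (reflect across v@8): 4 holes -> [(2, 5), (2, 10), (5, 5), (5, 10)]

Answer: 4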